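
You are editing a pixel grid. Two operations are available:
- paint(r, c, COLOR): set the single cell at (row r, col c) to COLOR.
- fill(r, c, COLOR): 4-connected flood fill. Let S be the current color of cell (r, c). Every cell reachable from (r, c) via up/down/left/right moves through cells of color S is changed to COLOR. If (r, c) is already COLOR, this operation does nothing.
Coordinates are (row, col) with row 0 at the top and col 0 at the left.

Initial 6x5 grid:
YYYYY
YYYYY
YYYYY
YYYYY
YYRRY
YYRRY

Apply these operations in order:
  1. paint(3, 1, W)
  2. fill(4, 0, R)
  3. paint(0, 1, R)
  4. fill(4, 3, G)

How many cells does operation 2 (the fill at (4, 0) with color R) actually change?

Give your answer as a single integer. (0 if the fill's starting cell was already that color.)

Answer: 25

Derivation:
After op 1 paint(3,1,W):
YYYYY
YYYYY
YYYYY
YWYYY
YYRRY
YYRRY
After op 2 fill(4,0,R) [25 cells changed]:
RRRRR
RRRRR
RRRRR
RWRRR
RRRRR
RRRRR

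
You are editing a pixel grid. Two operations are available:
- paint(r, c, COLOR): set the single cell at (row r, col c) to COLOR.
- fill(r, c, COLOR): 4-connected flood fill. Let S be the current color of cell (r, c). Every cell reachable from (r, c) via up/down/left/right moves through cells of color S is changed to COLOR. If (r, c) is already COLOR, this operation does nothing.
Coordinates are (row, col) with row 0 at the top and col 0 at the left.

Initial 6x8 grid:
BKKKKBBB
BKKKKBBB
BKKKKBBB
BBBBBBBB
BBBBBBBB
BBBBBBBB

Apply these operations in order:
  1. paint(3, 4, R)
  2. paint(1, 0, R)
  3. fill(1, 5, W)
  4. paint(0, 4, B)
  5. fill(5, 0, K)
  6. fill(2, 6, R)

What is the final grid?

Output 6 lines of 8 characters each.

Answer: BRRRBRRR
RRRRRRRR
RRRRRRRR
RRRRRRRR
RRRRRRRR
RRRRRRRR

Derivation:
After op 1 paint(3,4,R):
BKKKKBBB
BKKKKBBB
BKKKKBBB
BBBBRBBB
BBBBBBBB
BBBBBBBB
After op 2 paint(1,0,R):
BKKKKBBB
RKKKKBBB
BKKKKBBB
BBBBRBBB
BBBBBBBB
BBBBBBBB
After op 3 fill(1,5,W) [33 cells changed]:
BKKKKWWW
RKKKKWWW
WKKKKWWW
WWWWRWWW
WWWWWWWW
WWWWWWWW
After op 4 paint(0,4,B):
BKKKBWWW
RKKKKWWW
WKKKKWWW
WWWWRWWW
WWWWWWWW
WWWWWWWW
After op 5 fill(5,0,K) [33 cells changed]:
BKKKBKKK
RKKKKKKK
KKKKKKKK
KKKKRKKK
KKKKKKKK
KKKKKKKK
After op 6 fill(2,6,R) [44 cells changed]:
BRRRBRRR
RRRRRRRR
RRRRRRRR
RRRRRRRR
RRRRRRRR
RRRRRRRR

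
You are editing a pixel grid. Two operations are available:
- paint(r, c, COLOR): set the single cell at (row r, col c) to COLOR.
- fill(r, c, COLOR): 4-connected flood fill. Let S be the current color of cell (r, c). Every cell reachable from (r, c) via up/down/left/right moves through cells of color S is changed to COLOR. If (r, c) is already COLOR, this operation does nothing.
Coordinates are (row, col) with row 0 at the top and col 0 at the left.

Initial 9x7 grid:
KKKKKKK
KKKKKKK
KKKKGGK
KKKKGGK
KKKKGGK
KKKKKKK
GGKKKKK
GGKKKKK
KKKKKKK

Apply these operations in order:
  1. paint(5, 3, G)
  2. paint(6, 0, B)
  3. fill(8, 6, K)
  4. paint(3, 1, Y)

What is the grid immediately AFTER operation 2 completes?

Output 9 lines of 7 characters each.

After op 1 paint(5,3,G):
KKKKKKK
KKKKKKK
KKKKGGK
KKKKGGK
KKKKGGK
KKKGKKK
GGKKKKK
GGKKKKK
KKKKKKK
After op 2 paint(6,0,B):
KKKKKKK
KKKKKKK
KKKKGGK
KKKKGGK
KKKKGGK
KKKGKKK
BGKKKKK
GGKKKKK
KKKKKKK

Answer: KKKKKKK
KKKKKKK
KKKKGGK
KKKKGGK
KKKKGGK
KKKGKKK
BGKKKKK
GGKKKKK
KKKKKKK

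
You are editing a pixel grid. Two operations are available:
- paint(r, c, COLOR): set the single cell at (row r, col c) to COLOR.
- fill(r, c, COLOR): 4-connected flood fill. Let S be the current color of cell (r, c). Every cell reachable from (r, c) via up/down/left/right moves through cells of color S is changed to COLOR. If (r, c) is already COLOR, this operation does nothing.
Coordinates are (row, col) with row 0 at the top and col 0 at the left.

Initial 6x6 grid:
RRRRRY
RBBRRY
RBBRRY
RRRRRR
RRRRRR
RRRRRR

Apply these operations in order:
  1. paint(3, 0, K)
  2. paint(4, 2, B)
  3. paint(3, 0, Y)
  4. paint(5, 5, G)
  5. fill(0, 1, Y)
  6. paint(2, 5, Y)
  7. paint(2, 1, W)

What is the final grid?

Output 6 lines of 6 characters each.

Answer: YYYYYY
YBBYYY
YWBYYY
YYYYYY
YYBYYY
YYYYYG

Derivation:
After op 1 paint(3,0,K):
RRRRRY
RBBRRY
RBBRRY
KRRRRR
RRRRRR
RRRRRR
After op 2 paint(4,2,B):
RRRRRY
RBBRRY
RBBRRY
KRRRRR
RRBRRR
RRRRRR
After op 3 paint(3,0,Y):
RRRRRY
RBBRRY
RBBRRY
YRRRRR
RRBRRR
RRRRRR
After op 4 paint(5,5,G):
RRRRRY
RBBRRY
RBBRRY
YRRRRR
RRBRRR
RRRRRG
After op 5 fill(0,1,Y) [26 cells changed]:
YYYYYY
YBBYYY
YBBYYY
YYYYYY
YYBYYY
YYYYYG
After op 6 paint(2,5,Y):
YYYYYY
YBBYYY
YBBYYY
YYYYYY
YYBYYY
YYYYYG
After op 7 paint(2,1,W):
YYYYYY
YBBYYY
YWBYYY
YYYYYY
YYBYYY
YYYYYG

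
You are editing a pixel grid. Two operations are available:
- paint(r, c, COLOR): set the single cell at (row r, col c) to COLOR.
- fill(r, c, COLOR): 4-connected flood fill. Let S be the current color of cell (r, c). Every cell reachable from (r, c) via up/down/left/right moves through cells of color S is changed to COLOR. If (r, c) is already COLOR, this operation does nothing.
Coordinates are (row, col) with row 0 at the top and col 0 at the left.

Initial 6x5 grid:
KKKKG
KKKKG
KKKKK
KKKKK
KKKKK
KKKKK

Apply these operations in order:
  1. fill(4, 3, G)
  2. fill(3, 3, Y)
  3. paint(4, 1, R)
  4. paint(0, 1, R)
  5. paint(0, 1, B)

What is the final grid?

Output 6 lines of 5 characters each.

After op 1 fill(4,3,G) [28 cells changed]:
GGGGG
GGGGG
GGGGG
GGGGG
GGGGG
GGGGG
After op 2 fill(3,3,Y) [30 cells changed]:
YYYYY
YYYYY
YYYYY
YYYYY
YYYYY
YYYYY
After op 3 paint(4,1,R):
YYYYY
YYYYY
YYYYY
YYYYY
YRYYY
YYYYY
After op 4 paint(0,1,R):
YRYYY
YYYYY
YYYYY
YYYYY
YRYYY
YYYYY
After op 5 paint(0,1,B):
YBYYY
YYYYY
YYYYY
YYYYY
YRYYY
YYYYY

Answer: YBYYY
YYYYY
YYYYY
YYYYY
YRYYY
YYYYY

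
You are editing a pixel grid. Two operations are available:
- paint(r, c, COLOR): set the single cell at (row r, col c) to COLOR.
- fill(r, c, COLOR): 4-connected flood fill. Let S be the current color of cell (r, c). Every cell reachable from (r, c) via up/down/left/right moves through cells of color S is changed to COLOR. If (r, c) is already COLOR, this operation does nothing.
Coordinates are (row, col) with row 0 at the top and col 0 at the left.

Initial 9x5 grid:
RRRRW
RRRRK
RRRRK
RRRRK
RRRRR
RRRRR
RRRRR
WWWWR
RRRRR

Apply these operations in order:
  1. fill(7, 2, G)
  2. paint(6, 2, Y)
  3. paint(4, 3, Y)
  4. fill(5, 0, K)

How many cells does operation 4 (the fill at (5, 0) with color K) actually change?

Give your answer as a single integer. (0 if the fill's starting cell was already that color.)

After op 1 fill(7,2,G) [4 cells changed]:
RRRRW
RRRRK
RRRRK
RRRRK
RRRRR
RRRRR
RRRRR
GGGGR
RRRRR
After op 2 paint(6,2,Y):
RRRRW
RRRRK
RRRRK
RRRRK
RRRRR
RRRRR
RRYRR
GGGGR
RRRRR
After op 3 paint(4,3,Y):
RRRRW
RRRRK
RRRRK
RRRRK
RRRYR
RRRRR
RRYRR
GGGGR
RRRRR
After op 4 fill(5,0,K) [35 cells changed]:
KKKKW
KKKKK
KKKKK
KKKKK
KKKYK
KKKKK
KKYKK
GGGGK
KKKKK

Answer: 35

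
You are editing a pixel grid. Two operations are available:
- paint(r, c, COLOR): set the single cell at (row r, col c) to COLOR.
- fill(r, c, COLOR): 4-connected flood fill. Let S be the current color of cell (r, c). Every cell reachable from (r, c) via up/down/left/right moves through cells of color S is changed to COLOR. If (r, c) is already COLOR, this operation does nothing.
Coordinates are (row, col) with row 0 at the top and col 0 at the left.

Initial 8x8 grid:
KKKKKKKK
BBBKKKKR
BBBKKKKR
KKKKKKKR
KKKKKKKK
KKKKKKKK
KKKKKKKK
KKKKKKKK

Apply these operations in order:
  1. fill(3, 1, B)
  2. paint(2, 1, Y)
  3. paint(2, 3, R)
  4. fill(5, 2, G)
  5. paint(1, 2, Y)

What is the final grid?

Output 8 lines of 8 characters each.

Answer: GGGGGGGG
GGYGGGGR
GYGRGGGR
GGGGGGGR
GGGGGGGG
GGGGGGGG
GGGGGGGG
GGGGGGGG

Derivation:
After op 1 fill(3,1,B) [55 cells changed]:
BBBBBBBB
BBBBBBBR
BBBBBBBR
BBBBBBBR
BBBBBBBB
BBBBBBBB
BBBBBBBB
BBBBBBBB
After op 2 paint(2,1,Y):
BBBBBBBB
BBBBBBBR
BYBBBBBR
BBBBBBBR
BBBBBBBB
BBBBBBBB
BBBBBBBB
BBBBBBBB
After op 3 paint(2,3,R):
BBBBBBBB
BBBBBBBR
BYBRBBBR
BBBBBBBR
BBBBBBBB
BBBBBBBB
BBBBBBBB
BBBBBBBB
After op 4 fill(5,2,G) [59 cells changed]:
GGGGGGGG
GGGGGGGR
GYGRGGGR
GGGGGGGR
GGGGGGGG
GGGGGGGG
GGGGGGGG
GGGGGGGG
After op 5 paint(1,2,Y):
GGGGGGGG
GGYGGGGR
GYGRGGGR
GGGGGGGR
GGGGGGGG
GGGGGGGG
GGGGGGGG
GGGGGGGG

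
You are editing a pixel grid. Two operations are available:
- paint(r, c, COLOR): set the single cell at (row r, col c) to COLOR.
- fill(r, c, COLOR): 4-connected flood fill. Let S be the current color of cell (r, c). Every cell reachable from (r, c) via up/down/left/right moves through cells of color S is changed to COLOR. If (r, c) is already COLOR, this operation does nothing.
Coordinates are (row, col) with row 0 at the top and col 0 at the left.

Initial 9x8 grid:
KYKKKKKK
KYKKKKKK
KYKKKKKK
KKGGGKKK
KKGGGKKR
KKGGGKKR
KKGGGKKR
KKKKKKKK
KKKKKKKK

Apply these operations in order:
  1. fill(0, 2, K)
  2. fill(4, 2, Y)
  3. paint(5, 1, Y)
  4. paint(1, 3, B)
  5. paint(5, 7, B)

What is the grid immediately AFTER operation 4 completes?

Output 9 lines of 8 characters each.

After op 1 fill(0,2,K) [0 cells changed]:
KYKKKKKK
KYKKKKKK
KYKKKKKK
KKGGGKKK
KKGGGKKR
KKGGGKKR
KKGGGKKR
KKKKKKKK
KKKKKKKK
After op 2 fill(4,2,Y) [12 cells changed]:
KYKKKKKK
KYKKKKKK
KYKKKKKK
KKYYYKKK
KKYYYKKR
KKYYYKKR
KKYYYKKR
KKKKKKKK
KKKKKKKK
After op 3 paint(5,1,Y):
KYKKKKKK
KYKKKKKK
KYKKKKKK
KKYYYKKK
KKYYYKKR
KYYYYKKR
KKYYYKKR
KKKKKKKK
KKKKKKKK
After op 4 paint(1,3,B):
KYKKKKKK
KYKBKKKK
KYKKKKKK
KKYYYKKK
KKYYYKKR
KYYYYKKR
KKYYYKKR
KKKKKKKK
KKKKKKKK

Answer: KYKKKKKK
KYKBKKKK
KYKKKKKK
KKYYYKKK
KKYYYKKR
KYYYYKKR
KKYYYKKR
KKKKKKKK
KKKKKKKK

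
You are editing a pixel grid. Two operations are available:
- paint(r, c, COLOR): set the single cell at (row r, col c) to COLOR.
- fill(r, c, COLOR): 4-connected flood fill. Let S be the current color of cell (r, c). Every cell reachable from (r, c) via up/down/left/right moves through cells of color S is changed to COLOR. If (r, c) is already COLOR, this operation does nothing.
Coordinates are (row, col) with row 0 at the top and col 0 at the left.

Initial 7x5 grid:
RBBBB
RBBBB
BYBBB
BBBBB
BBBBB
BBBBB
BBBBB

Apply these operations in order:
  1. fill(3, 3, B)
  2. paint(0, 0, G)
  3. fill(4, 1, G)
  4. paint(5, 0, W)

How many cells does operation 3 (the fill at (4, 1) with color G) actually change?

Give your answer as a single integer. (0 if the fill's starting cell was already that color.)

Answer: 32

Derivation:
After op 1 fill(3,3,B) [0 cells changed]:
RBBBB
RBBBB
BYBBB
BBBBB
BBBBB
BBBBB
BBBBB
After op 2 paint(0,0,G):
GBBBB
RBBBB
BYBBB
BBBBB
BBBBB
BBBBB
BBBBB
After op 3 fill(4,1,G) [32 cells changed]:
GGGGG
RGGGG
GYGGG
GGGGG
GGGGG
GGGGG
GGGGG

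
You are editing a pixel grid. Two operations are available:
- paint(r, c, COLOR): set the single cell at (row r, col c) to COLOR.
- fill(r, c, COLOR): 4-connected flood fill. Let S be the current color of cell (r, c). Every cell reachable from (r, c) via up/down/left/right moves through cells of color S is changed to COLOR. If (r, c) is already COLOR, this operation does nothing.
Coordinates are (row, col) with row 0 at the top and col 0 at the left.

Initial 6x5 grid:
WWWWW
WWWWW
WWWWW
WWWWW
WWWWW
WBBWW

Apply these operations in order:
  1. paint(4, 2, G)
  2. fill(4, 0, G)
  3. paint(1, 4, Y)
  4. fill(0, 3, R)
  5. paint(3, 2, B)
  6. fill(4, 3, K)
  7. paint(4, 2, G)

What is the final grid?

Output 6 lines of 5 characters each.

Answer: KKKKK
KKKKY
KKKKK
KKBKK
KKGKK
KBBKK

Derivation:
After op 1 paint(4,2,G):
WWWWW
WWWWW
WWWWW
WWWWW
WWGWW
WBBWW
After op 2 fill(4,0,G) [27 cells changed]:
GGGGG
GGGGG
GGGGG
GGGGG
GGGGG
GBBGG
After op 3 paint(1,4,Y):
GGGGG
GGGGY
GGGGG
GGGGG
GGGGG
GBBGG
After op 4 fill(0,3,R) [27 cells changed]:
RRRRR
RRRRY
RRRRR
RRRRR
RRRRR
RBBRR
After op 5 paint(3,2,B):
RRRRR
RRRRY
RRRRR
RRBRR
RRRRR
RBBRR
After op 6 fill(4,3,K) [26 cells changed]:
KKKKK
KKKKY
KKKKK
KKBKK
KKKKK
KBBKK
After op 7 paint(4,2,G):
KKKKK
KKKKY
KKKKK
KKBKK
KKGKK
KBBKK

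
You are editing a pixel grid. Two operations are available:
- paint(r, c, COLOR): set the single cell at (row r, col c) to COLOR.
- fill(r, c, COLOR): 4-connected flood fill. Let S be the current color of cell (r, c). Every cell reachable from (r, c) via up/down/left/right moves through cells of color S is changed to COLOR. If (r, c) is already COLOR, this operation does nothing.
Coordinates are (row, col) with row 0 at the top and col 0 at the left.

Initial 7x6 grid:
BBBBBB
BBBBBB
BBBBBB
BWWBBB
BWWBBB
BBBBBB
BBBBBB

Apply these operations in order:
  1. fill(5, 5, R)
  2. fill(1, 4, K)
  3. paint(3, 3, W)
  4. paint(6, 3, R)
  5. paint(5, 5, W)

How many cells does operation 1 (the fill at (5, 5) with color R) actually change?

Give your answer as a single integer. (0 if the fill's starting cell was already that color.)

After op 1 fill(5,5,R) [38 cells changed]:
RRRRRR
RRRRRR
RRRRRR
RWWRRR
RWWRRR
RRRRRR
RRRRRR

Answer: 38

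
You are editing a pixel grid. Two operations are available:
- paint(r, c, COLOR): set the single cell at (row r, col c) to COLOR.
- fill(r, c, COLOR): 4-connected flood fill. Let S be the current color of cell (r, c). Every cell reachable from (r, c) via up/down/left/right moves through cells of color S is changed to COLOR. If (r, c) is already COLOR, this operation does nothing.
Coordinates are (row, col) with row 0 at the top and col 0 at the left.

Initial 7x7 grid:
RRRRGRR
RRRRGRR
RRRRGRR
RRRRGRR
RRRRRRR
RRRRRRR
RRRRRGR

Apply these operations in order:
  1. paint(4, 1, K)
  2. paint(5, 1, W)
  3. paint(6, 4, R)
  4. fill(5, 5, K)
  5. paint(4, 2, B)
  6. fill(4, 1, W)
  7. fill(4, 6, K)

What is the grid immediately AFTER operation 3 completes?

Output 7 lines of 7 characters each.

Answer: RRRRGRR
RRRRGRR
RRRRGRR
RRRRGRR
RKRRRRR
RWRRRRR
RRRRRGR

Derivation:
After op 1 paint(4,1,K):
RRRRGRR
RRRRGRR
RRRRGRR
RRRRGRR
RKRRRRR
RRRRRRR
RRRRRGR
After op 2 paint(5,1,W):
RRRRGRR
RRRRGRR
RRRRGRR
RRRRGRR
RKRRRRR
RWRRRRR
RRRRRGR
After op 3 paint(6,4,R):
RRRRGRR
RRRRGRR
RRRRGRR
RRRRGRR
RKRRRRR
RWRRRRR
RRRRRGR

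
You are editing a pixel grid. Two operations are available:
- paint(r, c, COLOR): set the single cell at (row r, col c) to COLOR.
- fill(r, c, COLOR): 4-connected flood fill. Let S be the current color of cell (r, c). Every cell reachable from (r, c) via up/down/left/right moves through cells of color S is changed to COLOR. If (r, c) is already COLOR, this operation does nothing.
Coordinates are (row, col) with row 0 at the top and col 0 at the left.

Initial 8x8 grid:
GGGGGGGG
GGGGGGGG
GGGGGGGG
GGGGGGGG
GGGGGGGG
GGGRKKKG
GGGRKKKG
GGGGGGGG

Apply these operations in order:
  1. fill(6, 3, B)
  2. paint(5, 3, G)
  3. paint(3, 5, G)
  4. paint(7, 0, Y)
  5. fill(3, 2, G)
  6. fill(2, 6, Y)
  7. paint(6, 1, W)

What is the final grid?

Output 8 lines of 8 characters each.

After op 1 fill(6,3,B) [2 cells changed]:
GGGGGGGG
GGGGGGGG
GGGGGGGG
GGGGGGGG
GGGGGGGG
GGGBKKKG
GGGBKKKG
GGGGGGGG
After op 2 paint(5,3,G):
GGGGGGGG
GGGGGGGG
GGGGGGGG
GGGGGGGG
GGGGGGGG
GGGGKKKG
GGGBKKKG
GGGGGGGG
After op 3 paint(3,5,G):
GGGGGGGG
GGGGGGGG
GGGGGGGG
GGGGGGGG
GGGGGGGG
GGGGKKKG
GGGBKKKG
GGGGGGGG
After op 4 paint(7,0,Y):
GGGGGGGG
GGGGGGGG
GGGGGGGG
GGGGGGGG
GGGGGGGG
GGGGKKKG
GGGBKKKG
YGGGGGGG
After op 5 fill(3,2,G) [0 cells changed]:
GGGGGGGG
GGGGGGGG
GGGGGGGG
GGGGGGGG
GGGGGGGG
GGGGKKKG
GGGBKKKG
YGGGGGGG
After op 6 fill(2,6,Y) [56 cells changed]:
YYYYYYYY
YYYYYYYY
YYYYYYYY
YYYYYYYY
YYYYYYYY
YYYYKKKY
YYYBKKKY
YYYYYYYY
After op 7 paint(6,1,W):
YYYYYYYY
YYYYYYYY
YYYYYYYY
YYYYYYYY
YYYYYYYY
YYYYKKKY
YWYBKKKY
YYYYYYYY

Answer: YYYYYYYY
YYYYYYYY
YYYYYYYY
YYYYYYYY
YYYYYYYY
YYYYKKKY
YWYBKKKY
YYYYYYYY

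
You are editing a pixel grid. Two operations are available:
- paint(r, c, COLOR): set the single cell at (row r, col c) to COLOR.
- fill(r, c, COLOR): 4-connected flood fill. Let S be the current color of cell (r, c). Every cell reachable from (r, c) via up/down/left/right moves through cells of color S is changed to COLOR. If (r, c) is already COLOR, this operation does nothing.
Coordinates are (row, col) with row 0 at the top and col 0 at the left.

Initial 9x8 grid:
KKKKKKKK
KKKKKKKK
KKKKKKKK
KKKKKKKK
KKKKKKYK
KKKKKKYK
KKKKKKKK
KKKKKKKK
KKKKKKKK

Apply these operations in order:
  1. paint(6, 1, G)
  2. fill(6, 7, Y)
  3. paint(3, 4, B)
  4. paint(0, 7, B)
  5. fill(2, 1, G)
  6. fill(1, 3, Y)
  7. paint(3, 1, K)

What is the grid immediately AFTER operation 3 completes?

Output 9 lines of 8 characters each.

After op 1 paint(6,1,G):
KKKKKKKK
KKKKKKKK
KKKKKKKK
KKKKKKKK
KKKKKKYK
KKKKKKYK
KGKKKKKK
KKKKKKKK
KKKKKKKK
After op 2 fill(6,7,Y) [69 cells changed]:
YYYYYYYY
YYYYYYYY
YYYYYYYY
YYYYYYYY
YYYYYYYY
YYYYYYYY
YGYYYYYY
YYYYYYYY
YYYYYYYY
After op 3 paint(3,4,B):
YYYYYYYY
YYYYYYYY
YYYYYYYY
YYYYBYYY
YYYYYYYY
YYYYYYYY
YGYYYYYY
YYYYYYYY
YYYYYYYY

Answer: YYYYYYYY
YYYYYYYY
YYYYYYYY
YYYYBYYY
YYYYYYYY
YYYYYYYY
YGYYYYYY
YYYYYYYY
YYYYYYYY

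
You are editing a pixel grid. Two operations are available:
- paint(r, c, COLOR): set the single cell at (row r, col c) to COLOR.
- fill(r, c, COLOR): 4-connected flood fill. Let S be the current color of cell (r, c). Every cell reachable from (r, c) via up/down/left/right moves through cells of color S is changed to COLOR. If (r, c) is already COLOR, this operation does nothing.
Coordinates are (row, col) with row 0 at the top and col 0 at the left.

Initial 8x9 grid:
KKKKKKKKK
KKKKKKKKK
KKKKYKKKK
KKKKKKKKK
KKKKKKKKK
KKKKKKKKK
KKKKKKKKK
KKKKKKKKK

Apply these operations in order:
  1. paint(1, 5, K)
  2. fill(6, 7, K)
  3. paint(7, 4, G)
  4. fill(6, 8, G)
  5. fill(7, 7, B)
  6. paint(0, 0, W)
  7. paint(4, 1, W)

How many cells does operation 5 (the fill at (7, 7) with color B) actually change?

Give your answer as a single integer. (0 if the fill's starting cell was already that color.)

After op 1 paint(1,5,K):
KKKKKKKKK
KKKKKKKKK
KKKKYKKKK
KKKKKKKKK
KKKKKKKKK
KKKKKKKKK
KKKKKKKKK
KKKKKKKKK
After op 2 fill(6,7,K) [0 cells changed]:
KKKKKKKKK
KKKKKKKKK
KKKKYKKKK
KKKKKKKKK
KKKKKKKKK
KKKKKKKKK
KKKKKKKKK
KKKKKKKKK
After op 3 paint(7,4,G):
KKKKKKKKK
KKKKKKKKK
KKKKYKKKK
KKKKKKKKK
KKKKKKKKK
KKKKKKKKK
KKKKKKKKK
KKKKGKKKK
After op 4 fill(6,8,G) [70 cells changed]:
GGGGGGGGG
GGGGGGGGG
GGGGYGGGG
GGGGGGGGG
GGGGGGGGG
GGGGGGGGG
GGGGGGGGG
GGGGGGGGG
After op 5 fill(7,7,B) [71 cells changed]:
BBBBBBBBB
BBBBBBBBB
BBBBYBBBB
BBBBBBBBB
BBBBBBBBB
BBBBBBBBB
BBBBBBBBB
BBBBBBBBB

Answer: 71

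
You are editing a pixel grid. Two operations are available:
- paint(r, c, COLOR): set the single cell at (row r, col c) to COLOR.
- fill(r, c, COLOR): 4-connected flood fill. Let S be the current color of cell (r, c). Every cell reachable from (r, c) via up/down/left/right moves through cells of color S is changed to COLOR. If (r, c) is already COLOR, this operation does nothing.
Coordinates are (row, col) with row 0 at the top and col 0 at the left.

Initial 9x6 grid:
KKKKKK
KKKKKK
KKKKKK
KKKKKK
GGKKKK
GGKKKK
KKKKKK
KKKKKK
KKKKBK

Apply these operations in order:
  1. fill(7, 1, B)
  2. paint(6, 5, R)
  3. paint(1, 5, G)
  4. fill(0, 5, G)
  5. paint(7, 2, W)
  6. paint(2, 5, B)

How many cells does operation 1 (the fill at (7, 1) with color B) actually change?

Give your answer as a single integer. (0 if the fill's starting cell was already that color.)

Answer: 49

Derivation:
After op 1 fill(7,1,B) [49 cells changed]:
BBBBBB
BBBBBB
BBBBBB
BBBBBB
GGBBBB
GGBBBB
BBBBBB
BBBBBB
BBBBBB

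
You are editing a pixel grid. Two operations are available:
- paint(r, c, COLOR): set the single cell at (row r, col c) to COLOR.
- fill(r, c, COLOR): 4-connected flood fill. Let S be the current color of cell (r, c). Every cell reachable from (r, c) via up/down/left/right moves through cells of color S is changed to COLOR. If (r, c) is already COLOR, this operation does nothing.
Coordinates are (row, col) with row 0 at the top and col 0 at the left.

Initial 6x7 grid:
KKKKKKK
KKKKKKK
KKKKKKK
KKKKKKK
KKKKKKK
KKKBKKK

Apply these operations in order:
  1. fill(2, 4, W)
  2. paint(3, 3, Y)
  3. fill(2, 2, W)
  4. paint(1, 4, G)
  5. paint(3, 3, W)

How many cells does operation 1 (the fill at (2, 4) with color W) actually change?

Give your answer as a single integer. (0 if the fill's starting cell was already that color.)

Answer: 41

Derivation:
After op 1 fill(2,4,W) [41 cells changed]:
WWWWWWW
WWWWWWW
WWWWWWW
WWWWWWW
WWWWWWW
WWWBWWW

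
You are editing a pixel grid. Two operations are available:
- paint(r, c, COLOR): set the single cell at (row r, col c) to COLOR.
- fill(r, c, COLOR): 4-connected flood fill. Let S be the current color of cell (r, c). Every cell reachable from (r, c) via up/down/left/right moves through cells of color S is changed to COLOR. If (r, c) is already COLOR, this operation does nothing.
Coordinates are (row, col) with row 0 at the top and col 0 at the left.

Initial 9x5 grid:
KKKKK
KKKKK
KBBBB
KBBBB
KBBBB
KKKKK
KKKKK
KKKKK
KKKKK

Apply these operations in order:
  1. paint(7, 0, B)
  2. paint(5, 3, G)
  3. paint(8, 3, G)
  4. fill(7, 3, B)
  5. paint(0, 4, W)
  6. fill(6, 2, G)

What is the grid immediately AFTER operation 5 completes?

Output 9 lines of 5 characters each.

Answer: BBBBW
BBBBB
BBBBB
BBBBB
BBBBB
BBBGB
BBBBB
BBBBB
BBBGB

Derivation:
After op 1 paint(7,0,B):
KKKKK
KKKKK
KBBBB
KBBBB
KBBBB
KKKKK
KKKKK
BKKKK
KKKKK
After op 2 paint(5,3,G):
KKKKK
KKKKK
KBBBB
KBBBB
KBBBB
KKKGK
KKKKK
BKKKK
KKKKK
After op 3 paint(8,3,G):
KKKKK
KKKKK
KBBBB
KBBBB
KBBBB
KKKGK
KKKKK
BKKKK
KKKGK
After op 4 fill(7,3,B) [30 cells changed]:
BBBBB
BBBBB
BBBBB
BBBBB
BBBBB
BBBGB
BBBBB
BBBBB
BBBGB
After op 5 paint(0,4,W):
BBBBW
BBBBB
BBBBB
BBBBB
BBBBB
BBBGB
BBBBB
BBBBB
BBBGB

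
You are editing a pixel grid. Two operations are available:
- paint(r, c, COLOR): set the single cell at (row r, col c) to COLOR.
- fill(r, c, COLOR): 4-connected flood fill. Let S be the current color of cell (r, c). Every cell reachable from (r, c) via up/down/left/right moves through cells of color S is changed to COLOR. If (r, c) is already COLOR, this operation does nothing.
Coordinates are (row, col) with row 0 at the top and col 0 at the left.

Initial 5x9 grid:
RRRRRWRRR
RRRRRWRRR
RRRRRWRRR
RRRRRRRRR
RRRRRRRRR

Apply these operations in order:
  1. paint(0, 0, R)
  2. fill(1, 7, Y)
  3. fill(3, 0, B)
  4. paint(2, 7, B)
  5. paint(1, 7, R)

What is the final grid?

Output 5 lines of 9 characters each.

After op 1 paint(0,0,R):
RRRRRWRRR
RRRRRWRRR
RRRRRWRRR
RRRRRRRRR
RRRRRRRRR
After op 2 fill(1,7,Y) [42 cells changed]:
YYYYYWYYY
YYYYYWYYY
YYYYYWYYY
YYYYYYYYY
YYYYYYYYY
After op 3 fill(3,0,B) [42 cells changed]:
BBBBBWBBB
BBBBBWBBB
BBBBBWBBB
BBBBBBBBB
BBBBBBBBB
After op 4 paint(2,7,B):
BBBBBWBBB
BBBBBWBBB
BBBBBWBBB
BBBBBBBBB
BBBBBBBBB
After op 5 paint(1,7,R):
BBBBBWBBB
BBBBBWBRB
BBBBBWBBB
BBBBBBBBB
BBBBBBBBB

Answer: BBBBBWBBB
BBBBBWBRB
BBBBBWBBB
BBBBBBBBB
BBBBBBBBB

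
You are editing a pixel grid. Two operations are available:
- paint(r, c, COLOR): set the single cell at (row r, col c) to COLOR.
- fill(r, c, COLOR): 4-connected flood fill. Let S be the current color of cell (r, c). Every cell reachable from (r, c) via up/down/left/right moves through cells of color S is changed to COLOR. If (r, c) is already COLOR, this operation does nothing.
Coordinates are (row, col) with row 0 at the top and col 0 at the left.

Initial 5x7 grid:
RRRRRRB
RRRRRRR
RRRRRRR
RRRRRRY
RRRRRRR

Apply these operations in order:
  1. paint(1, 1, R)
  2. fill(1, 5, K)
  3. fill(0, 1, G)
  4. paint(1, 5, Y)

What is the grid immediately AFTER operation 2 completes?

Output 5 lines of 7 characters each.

Answer: KKKKKKB
KKKKKKK
KKKKKKK
KKKKKKY
KKKKKKK

Derivation:
After op 1 paint(1,1,R):
RRRRRRB
RRRRRRR
RRRRRRR
RRRRRRY
RRRRRRR
After op 2 fill(1,5,K) [33 cells changed]:
KKKKKKB
KKKKKKK
KKKKKKK
KKKKKKY
KKKKKKK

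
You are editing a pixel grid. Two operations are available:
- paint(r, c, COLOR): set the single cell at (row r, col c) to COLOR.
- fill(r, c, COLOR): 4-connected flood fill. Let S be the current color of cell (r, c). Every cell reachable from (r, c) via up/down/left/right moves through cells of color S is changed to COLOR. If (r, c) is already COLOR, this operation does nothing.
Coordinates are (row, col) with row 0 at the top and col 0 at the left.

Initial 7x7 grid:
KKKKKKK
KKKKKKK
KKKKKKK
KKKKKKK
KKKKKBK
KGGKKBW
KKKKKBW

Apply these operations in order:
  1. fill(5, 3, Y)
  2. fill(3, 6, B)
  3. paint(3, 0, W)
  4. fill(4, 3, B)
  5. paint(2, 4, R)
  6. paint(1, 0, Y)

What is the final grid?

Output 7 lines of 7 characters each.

Answer: BBBBBBB
YBBBBBB
BBBBRBB
WBBBBBB
BBBBBBB
BGGBBBW
BBBBBBW

Derivation:
After op 1 fill(5,3,Y) [42 cells changed]:
YYYYYYY
YYYYYYY
YYYYYYY
YYYYYYY
YYYYYBY
YGGYYBW
YYYYYBW
After op 2 fill(3,6,B) [42 cells changed]:
BBBBBBB
BBBBBBB
BBBBBBB
BBBBBBB
BBBBBBB
BGGBBBW
BBBBBBW
After op 3 paint(3,0,W):
BBBBBBB
BBBBBBB
BBBBBBB
WBBBBBB
BBBBBBB
BGGBBBW
BBBBBBW
After op 4 fill(4,3,B) [0 cells changed]:
BBBBBBB
BBBBBBB
BBBBBBB
WBBBBBB
BBBBBBB
BGGBBBW
BBBBBBW
After op 5 paint(2,4,R):
BBBBBBB
BBBBBBB
BBBBRBB
WBBBBBB
BBBBBBB
BGGBBBW
BBBBBBW
After op 6 paint(1,0,Y):
BBBBBBB
YBBBBBB
BBBBRBB
WBBBBBB
BBBBBBB
BGGBBBW
BBBBBBW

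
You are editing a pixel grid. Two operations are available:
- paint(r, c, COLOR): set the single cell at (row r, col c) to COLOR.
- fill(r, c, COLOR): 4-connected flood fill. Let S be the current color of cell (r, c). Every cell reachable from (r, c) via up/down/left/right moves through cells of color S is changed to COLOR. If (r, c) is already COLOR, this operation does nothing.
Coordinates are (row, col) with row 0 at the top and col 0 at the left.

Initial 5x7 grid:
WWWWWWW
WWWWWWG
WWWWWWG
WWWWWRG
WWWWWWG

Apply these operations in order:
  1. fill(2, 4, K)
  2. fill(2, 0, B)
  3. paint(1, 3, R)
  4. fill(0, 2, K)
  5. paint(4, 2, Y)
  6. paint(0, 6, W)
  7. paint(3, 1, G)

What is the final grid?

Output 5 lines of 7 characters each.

Answer: KKKKKKW
KKKRKKG
KKKKKKG
KGKKKRG
KKYKKKG

Derivation:
After op 1 fill(2,4,K) [30 cells changed]:
KKKKKKK
KKKKKKG
KKKKKKG
KKKKKRG
KKKKKKG
After op 2 fill(2,0,B) [30 cells changed]:
BBBBBBB
BBBBBBG
BBBBBBG
BBBBBRG
BBBBBBG
After op 3 paint(1,3,R):
BBBBBBB
BBBRBBG
BBBBBBG
BBBBBRG
BBBBBBG
After op 4 fill(0,2,K) [29 cells changed]:
KKKKKKK
KKKRKKG
KKKKKKG
KKKKKRG
KKKKKKG
After op 5 paint(4,2,Y):
KKKKKKK
KKKRKKG
KKKKKKG
KKKKKRG
KKYKKKG
After op 6 paint(0,6,W):
KKKKKKW
KKKRKKG
KKKKKKG
KKKKKRG
KKYKKKG
After op 7 paint(3,1,G):
KKKKKKW
KKKRKKG
KKKKKKG
KGKKKRG
KKYKKKG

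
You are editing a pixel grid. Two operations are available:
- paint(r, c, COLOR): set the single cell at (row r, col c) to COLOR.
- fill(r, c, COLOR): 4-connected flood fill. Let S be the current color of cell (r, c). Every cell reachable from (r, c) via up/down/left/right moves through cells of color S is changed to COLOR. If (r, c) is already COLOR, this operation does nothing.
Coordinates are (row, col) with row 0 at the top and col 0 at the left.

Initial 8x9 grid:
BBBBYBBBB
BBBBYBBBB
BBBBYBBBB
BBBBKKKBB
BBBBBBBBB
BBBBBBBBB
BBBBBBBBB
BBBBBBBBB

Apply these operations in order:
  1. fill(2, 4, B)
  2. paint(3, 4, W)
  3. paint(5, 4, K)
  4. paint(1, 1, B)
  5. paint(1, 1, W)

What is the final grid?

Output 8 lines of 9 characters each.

Answer: BBBBBBBBB
BWBBBBBBB
BBBBBBBBB
BBBBWKKBB
BBBBBBBBB
BBBBKBBBB
BBBBBBBBB
BBBBBBBBB

Derivation:
After op 1 fill(2,4,B) [3 cells changed]:
BBBBBBBBB
BBBBBBBBB
BBBBBBBBB
BBBBKKKBB
BBBBBBBBB
BBBBBBBBB
BBBBBBBBB
BBBBBBBBB
After op 2 paint(3,4,W):
BBBBBBBBB
BBBBBBBBB
BBBBBBBBB
BBBBWKKBB
BBBBBBBBB
BBBBBBBBB
BBBBBBBBB
BBBBBBBBB
After op 3 paint(5,4,K):
BBBBBBBBB
BBBBBBBBB
BBBBBBBBB
BBBBWKKBB
BBBBBBBBB
BBBBKBBBB
BBBBBBBBB
BBBBBBBBB
After op 4 paint(1,1,B):
BBBBBBBBB
BBBBBBBBB
BBBBBBBBB
BBBBWKKBB
BBBBBBBBB
BBBBKBBBB
BBBBBBBBB
BBBBBBBBB
After op 5 paint(1,1,W):
BBBBBBBBB
BWBBBBBBB
BBBBBBBBB
BBBBWKKBB
BBBBBBBBB
BBBBKBBBB
BBBBBBBBB
BBBBBBBBB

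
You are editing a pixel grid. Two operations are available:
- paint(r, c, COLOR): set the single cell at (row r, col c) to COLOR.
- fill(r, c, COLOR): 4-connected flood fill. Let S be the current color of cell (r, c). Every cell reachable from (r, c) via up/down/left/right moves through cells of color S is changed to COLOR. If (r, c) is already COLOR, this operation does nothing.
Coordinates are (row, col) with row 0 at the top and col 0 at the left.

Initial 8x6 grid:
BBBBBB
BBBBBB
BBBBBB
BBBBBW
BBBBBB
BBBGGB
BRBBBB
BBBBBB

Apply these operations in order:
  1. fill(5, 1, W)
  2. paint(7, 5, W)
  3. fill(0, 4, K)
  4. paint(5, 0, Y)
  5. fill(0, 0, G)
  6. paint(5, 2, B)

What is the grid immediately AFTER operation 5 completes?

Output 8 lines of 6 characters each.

After op 1 fill(5,1,W) [44 cells changed]:
WWWWWW
WWWWWW
WWWWWW
WWWWWW
WWWWWW
WWWGGW
WRWWWW
WWWWWW
After op 2 paint(7,5,W):
WWWWWW
WWWWWW
WWWWWW
WWWWWW
WWWWWW
WWWGGW
WRWWWW
WWWWWW
After op 3 fill(0,4,K) [45 cells changed]:
KKKKKK
KKKKKK
KKKKKK
KKKKKK
KKKKKK
KKKGGK
KRKKKK
KKKKKK
After op 4 paint(5,0,Y):
KKKKKK
KKKKKK
KKKKKK
KKKKKK
KKKKKK
YKKGGK
KRKKKK
KKKKKK
After op 5 fill(0,0,G) [44 cells changed]:
GGGGGG
GGGGGG
GGGGGG
GGGGGG
GGGGGG
YGGGGG
GRGGGG
GGGGGG

Answer: GGGGGG
GGGGGG
GGGGGG
GGGGGG
GGGGGG
YGGGGG
GRGGGG
GGGGGG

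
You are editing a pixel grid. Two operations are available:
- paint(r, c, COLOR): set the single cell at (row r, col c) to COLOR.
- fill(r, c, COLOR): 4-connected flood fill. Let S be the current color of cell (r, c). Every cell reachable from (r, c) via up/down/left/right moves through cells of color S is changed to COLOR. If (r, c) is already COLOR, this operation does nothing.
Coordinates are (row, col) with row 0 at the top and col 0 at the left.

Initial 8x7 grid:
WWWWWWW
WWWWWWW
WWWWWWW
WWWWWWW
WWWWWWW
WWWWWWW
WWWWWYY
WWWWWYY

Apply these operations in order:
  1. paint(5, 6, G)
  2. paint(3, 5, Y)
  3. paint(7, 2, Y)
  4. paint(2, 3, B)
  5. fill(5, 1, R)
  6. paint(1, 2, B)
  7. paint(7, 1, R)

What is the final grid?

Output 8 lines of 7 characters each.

After op 1 paint(5,6,G):
WWWWWWW
WWWWWWW
WWWWWWW
WWWWWWW
WWWWWWW
WWWWWWG
WWWWWYY
WWWWWYY
After op 2 paint(3,5,Y):
WWWWWWW
WWWWWWW
WWWWWWW
WWWWWYW
WWWWWWW
WWWWWWG
WWWWWYY
WWWWWYY
After op 3 paint(7,2,Y):
WWWWWWW
WWWWWWW
WWWWWWW
WWWWWYW
WWWWWWW
WWWWWWG
WWWWWYY
WWYWWYY
After op 4 paint(2,3,B):
WWWWWWW
WWWWWWW
WWWBWWW
WWWWWYW
WWWWWWW
WWWWWWG
WWWWWYY
WWYWWYY
After op 5 fill(5,1,R) [48 cells changed]:
RRRRRRR
RRRRRRR
RRRBRRR
RRRRRYR
RRRRRRR
RRRRRRG
RRRRRYY
RRYRRYY
After op 6 paint(1,2,B):
RRRRRRR
RRBRRRR
RRRBRRR
RRRRRYR
RRRRRRR
RRRRRRG
RRRRRYY
RRYRRYY
After op 7 paint(7,1,R):
RRRRRRR
RRBRRRR
RRRBRRR
RRRRRYR
RRRRRRR
RRRRRRG
RRRRRYY
RRYRRYY

Answer: RRRRRRR
RRBRRRR
RRRBRRR
RRRRRYR
RRRRRRR
RRRRRRG
RRRRRYY
RRYRRYY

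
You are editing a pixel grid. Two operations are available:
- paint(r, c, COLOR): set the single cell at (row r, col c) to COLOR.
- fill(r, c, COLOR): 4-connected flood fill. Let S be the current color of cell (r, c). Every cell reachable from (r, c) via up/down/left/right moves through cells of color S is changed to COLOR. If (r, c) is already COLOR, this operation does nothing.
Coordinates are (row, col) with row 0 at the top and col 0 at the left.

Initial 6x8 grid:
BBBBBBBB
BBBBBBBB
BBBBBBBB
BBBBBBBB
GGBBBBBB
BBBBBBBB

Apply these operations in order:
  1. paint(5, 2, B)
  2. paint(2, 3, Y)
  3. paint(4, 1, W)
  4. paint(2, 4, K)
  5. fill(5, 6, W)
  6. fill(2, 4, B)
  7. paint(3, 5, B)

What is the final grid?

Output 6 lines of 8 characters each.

After op 1 paint(5,2,B):
BBBBBBBB
BBBBBBBB
BBBBBBBB
BBBBBBBB
GGBBBBBB
BBBBBBBB
After op 2 paint(2,3,Y):
BBBBBBBB
BBBBBBBB
BBBYBBBB
BBBBBBBB
GGBBBBBB
BBBBBBBB
After op 3 paint(4,1,W):
BBBBBBBB
BBBBBBBB
BBBYBBBB
BBBBBBBB
GWBBBBBB
BBBBBBBB
After op 4 paint(2,4,K):
BBBBBBBB
BBBBBBBB
BBBYKBBB
BBBBBBBB
GWBBBBBB
BBBBBBBB
After op 5 fill(5,6,W) [44 cells changed]:
WWWWWWWW
WWWWWWWW
WWWYKWWW
WWWWWWWW
GWWWWWWW
WWWWWWWW
After op 6 fill(2,4,B) [1 cells changed]:
WWWWWWWW
WWWWWWWW
WWWYBWWW
WWWWWWWW
GWWWWWWW
WWWWWWWW
After op 7 paint(3,5,B):
WWWWWWWW
WWWWWWWW
WWWYBWWW
WWWWWBWW
GWWWWWWW
WWWWWWWW

Answer: WWWWWWWW
WWWWWWWW
WWWYBWWW
WWWWWBWW
GWWWWWWW
WWWWWWWW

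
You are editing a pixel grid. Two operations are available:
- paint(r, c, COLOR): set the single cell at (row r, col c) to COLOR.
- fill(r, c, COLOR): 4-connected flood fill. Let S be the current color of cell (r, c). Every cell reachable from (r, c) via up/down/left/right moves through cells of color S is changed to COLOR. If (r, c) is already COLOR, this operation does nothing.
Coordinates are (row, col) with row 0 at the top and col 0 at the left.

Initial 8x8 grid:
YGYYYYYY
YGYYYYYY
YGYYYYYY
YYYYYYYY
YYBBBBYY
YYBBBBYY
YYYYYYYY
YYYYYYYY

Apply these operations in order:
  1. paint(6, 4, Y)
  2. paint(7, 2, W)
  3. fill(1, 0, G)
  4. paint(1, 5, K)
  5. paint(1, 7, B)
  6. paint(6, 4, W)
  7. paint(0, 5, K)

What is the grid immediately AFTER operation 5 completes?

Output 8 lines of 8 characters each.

Answer: GGGGGGGG
GGGGGKGB
GGGGGGGG
GGGGGGGG
GGBBBBGG
GGBBBBGG
GGGGGGGG
GGWGGGGG

Derivation:
After op 1 paint(6,4,Y):
YGYYYYYY
YGYYYYYY
YGYYYYYY
YYYYYYYY
YYBBBBYY
YYBBBBYY
YYYYYYYY
YYYYYYYY
After op 2 paint(7,2,W):
YGYYYYYY
YGYYYYYY
YGYYYYYY
YYYYYYYY
YYBBBBYY
YYBBBBYY
YYYYYYYY
YYWYYYYY
After op 3 fill(1,0,G) [52 cells changed]:
GGGGGGGG
GGGGGGGG
GGGGGGGG
GGGGGGGG
GGBBBBGG
GGBBBBGG
GGGGGGGG
GGWGGGGG
After op 4 paint(1,5,K):
GGGGGGGG
GGGGGKGG
GGGGGGGG
GGGGGGGG
GGBBBBGG
GGBBBBGG
GGGGGGGG
GGWGGGGG
After op 5 paint(1,7,B):
GGGGGGGG
GGGGGKGB
GGGGGGGG
GGGGGGGG
GGBBBBGG
GGBBBBGG
GGGGGGGG
GGWGGGGG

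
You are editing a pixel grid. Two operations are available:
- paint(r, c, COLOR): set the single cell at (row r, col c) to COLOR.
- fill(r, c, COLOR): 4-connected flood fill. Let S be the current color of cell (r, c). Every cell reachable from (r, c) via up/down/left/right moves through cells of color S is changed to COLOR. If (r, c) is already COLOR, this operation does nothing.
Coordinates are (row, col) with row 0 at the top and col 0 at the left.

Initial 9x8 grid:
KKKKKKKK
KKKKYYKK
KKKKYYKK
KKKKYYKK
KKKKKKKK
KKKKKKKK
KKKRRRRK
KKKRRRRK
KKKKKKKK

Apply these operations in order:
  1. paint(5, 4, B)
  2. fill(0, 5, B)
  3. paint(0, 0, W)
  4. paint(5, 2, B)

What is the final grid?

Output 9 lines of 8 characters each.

After op 1 paint(5,4,B):
KKKKKKKK
KKKKYYKK
KKKKYYKK
KKKKYYKK
KKKKKKKK
KKKKBKKK
KKKRRRRK
KKKRRRRK
KKKKKKKK
After op 2 fill(0,5,B) [57 cells changed]:
BBBBBBBB
BBBBYYBB
BBBBYYBB
BBBBYYBB
BBBBBBBB
BBBBBBBB
BBBRRRRB
BBBRRRRB
BBBBBBBB
After op 3 paint(0,0,W):
WBBBBBBB
BBBBYYBB
BBBBYYBB
BBBBYYBB
BBBBBBBB
BBBBBBBB
BBBRRRRB
BBBRRRRB
BBBBBBBB
After op 4 paint(5,2,B):
WBBBBBBB
BBBBYYBB
BBBBYYBB
BBBBYYBB
BBBBBBBB
BBBBBBBB
BBBRRRRB
BBBRRRRB
BBBBBBBB

Answer: WBBBBBBB
BBBBYYBB
BBBBYYBB
BBBBYYBB
BBBBBBBB
BBBBBBBB
BBBRRRRB
BBBRRRRB
BBBBBBBB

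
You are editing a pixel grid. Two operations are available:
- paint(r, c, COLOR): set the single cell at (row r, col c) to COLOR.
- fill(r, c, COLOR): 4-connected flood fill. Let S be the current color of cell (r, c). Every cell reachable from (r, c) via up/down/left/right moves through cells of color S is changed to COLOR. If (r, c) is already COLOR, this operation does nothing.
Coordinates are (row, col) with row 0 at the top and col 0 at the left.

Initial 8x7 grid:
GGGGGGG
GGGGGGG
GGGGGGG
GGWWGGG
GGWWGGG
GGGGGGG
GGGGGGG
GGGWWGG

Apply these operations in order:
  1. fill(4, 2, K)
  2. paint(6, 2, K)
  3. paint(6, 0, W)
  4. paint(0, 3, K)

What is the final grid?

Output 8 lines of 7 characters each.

Answer: GGGKGGG
GGGGGGG
GGGGGGG
GGKKGGG
GGKKGGG
GGGGGGG
WGKGGGG
GGGWWGG

Derivation:
After op 1 fill(4,2,K) [4 cells changed]:
GGGGGGG
GGGGGGG
GGGGGGG
GGKKGGG
GGKKGGG
GGGGGGG
GGGGGGG
GGGWWGG
After op 2 paint(6,2,K):
GGGGGGG
GGGGGGG
GGGGGGG
GGKKGGG
GGKKGGG
GGGGGGG
GGKGGGG
GGGWWGG
After op 3 paint(6,0,W):
GGGGGGG
GGGGGGG
GGGGGGG
GGKKGGG
GGKKGGG
GGGGGGG
WGKGGGG
GGGWWGG
After op 4 paint(0,3,K):
GGGKGGG
GGGGGGG
GGGGGGG
GGKKGGG
GGKKGGG
GGGGGGG
WGKGGGG
GGGWWGG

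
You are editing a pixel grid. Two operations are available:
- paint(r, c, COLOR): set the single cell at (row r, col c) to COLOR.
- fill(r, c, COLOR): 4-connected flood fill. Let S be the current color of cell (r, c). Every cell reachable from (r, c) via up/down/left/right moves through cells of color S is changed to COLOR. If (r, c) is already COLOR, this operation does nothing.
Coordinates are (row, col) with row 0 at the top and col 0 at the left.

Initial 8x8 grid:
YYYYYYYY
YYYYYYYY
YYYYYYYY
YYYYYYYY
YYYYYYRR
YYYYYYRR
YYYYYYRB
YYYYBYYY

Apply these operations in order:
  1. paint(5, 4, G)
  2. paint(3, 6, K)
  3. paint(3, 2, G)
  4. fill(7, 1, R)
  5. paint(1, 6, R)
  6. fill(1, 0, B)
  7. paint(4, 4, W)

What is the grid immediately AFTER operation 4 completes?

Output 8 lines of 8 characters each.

After op 1 paint(5,4,G):
YYYYYYYY
YYYYYYYY
YYYYYYYY
YYYYYYYY
YYYYYYRR
YYYYGYRR
YYYYYYRB
YYYYBYYY
After op 2 paint(3,6,K):
YYYYYYYY
YYYYYYYY
YYYYYYYY
YYYYYYKY
YYYYYYRR
YYYYGYRR
YYYYYYRB
YYYYBYYY
After op 3 paint(3,2,G):
YYYYYYYY
YYYYYYYY
YYYYYYYY
YYGYYYKY
YYYYYYRR
YYYYGYRR
YYYYYYRB
YYYYBYYY
After op 4 fill(7,1,R) [54 cells changed]:
RRRRRRRR
RRRRRRRR
RRRRRRRR
RRGRRRKR
RRRRRRRR
RRRRGRRR
RRRRRRRB
RRRRBRRR

Answer: RRRRRRRR
RRRRRRRR
RRRRRRRR
RRGRRRKR
RRRRRRRR
RRRRGRRR
RRRRRRRB
RRRRBRRR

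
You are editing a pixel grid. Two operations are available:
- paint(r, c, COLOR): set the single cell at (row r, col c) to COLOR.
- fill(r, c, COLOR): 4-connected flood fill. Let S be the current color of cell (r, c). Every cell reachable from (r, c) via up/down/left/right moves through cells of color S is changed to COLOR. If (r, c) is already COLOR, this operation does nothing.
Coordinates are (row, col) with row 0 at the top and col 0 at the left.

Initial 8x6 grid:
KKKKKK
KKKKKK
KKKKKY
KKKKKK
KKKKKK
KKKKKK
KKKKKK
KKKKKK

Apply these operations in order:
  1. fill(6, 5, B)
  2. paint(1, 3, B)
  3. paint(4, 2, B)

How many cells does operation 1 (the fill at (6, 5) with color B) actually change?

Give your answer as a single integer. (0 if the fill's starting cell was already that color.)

Answer: 47

Derivation:
After op 1 fill(6,5,B) [47 cells changed]:
BBBBBB
BBBBBB
BBBBBY
BBBBBB
BBBBBB
BBBBBB
BBBBBB
BBBBBB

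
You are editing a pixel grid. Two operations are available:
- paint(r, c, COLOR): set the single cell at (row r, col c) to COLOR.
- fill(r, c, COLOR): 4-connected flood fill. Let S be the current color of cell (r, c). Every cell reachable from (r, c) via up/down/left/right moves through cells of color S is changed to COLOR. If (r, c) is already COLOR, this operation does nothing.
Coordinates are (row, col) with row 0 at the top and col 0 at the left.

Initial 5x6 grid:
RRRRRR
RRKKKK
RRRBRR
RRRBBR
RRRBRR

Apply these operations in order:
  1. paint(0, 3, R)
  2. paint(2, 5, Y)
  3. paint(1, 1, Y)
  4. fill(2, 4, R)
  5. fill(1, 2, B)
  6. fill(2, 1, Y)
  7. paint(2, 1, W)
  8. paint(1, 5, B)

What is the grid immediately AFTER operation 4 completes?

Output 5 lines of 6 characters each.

Answer: RRRRRR
RYKKKK
RRRBRY
RRRBBR
RRRBRR

Derivation:
After op 1 paint(0,3,R):
RRRRRR
RRKKKK
RRRBRR
RRRBBR
RRRBRR
After op 2 paint(2,5,Y):
RRRRRR
RRKKKK
RRRBRY
RRRBBR
RRRBRR
After op 3 paint(1,1,Y):
RRRRRR
RYKKKK
RRRBRY
RRRBBR
RRRBRR
After op 4 fill(2,4,R) [0 cells changed]:
RRRRRR
RYKKKK
RRRBRY
RRRBBR
RRRBRR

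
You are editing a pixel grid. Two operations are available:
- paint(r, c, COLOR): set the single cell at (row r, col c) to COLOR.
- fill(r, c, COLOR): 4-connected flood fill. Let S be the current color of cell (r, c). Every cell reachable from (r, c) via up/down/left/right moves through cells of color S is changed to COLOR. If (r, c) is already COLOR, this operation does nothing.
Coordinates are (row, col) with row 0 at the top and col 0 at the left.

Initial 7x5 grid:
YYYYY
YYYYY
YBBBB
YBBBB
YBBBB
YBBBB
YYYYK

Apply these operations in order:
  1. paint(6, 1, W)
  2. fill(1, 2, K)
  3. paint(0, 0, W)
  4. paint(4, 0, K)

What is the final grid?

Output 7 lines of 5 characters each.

Answer: WKKKK
KKKKK
KBBBB
KBBBB
KBBBB
KBBBB
KWYYK

Derivation:
After op 1 paint(6,1,W):
YYYYY
YYYYY
YBBBB
YBBBB
YBBBB
YBBBB
YWYYK
After op 2 fill(1,2,K) [15 cells changed]:
KKKKK
KKKKK
KBBBB
KBBBB
KBBBB
KBBBB
KWYYK
After op 3 paint(0,0,W):
WKKKK
KKKKK
KBBBB
KBBBB
KBBBB
KBBBB
KWYYK
After op 4 paint(4,0,K):
WKKKK
KKKKK
KBBBB
KBBBB
KBBBB
KBBBB
KWYYK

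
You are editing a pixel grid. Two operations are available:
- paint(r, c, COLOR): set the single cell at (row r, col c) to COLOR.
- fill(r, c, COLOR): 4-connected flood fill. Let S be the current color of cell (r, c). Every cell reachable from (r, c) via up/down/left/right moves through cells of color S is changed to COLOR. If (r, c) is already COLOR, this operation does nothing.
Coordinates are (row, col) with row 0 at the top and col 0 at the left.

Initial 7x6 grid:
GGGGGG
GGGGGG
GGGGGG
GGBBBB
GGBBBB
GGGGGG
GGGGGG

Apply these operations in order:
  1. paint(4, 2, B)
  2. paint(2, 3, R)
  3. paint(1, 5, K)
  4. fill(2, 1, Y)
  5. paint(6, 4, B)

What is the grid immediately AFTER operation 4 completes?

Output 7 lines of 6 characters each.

After op 1 paint(4,2,B):
GGGGGG
GGGGGG
GGGGGG
GGBBBB
GGBBBB
GGGGGG
GGGGGG
After op 2 paint(2,3,R):
GGGGGG
GGGGGG
GGGRGG
GGBBBB
GGBBBB
GGGGGG
GGGGGG
After op 3 paint(1,5,K):
GGGGGG
GGGGGK
GGGRGG
GGBBBB
GGBBBB
GGGGGG
GGGGGG
After op 4 fill(2,1,Y) [32 cells changed]:
YYYYYY
YYYYYK
YYYRYY
YYBBBB
YYBBBB
YYYYYY
YYYYYY

Answer: YYYYYY
YYYYYK
YYYRYY
YYBBBB
YYBBBB
YYYYYY
YYYYYY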